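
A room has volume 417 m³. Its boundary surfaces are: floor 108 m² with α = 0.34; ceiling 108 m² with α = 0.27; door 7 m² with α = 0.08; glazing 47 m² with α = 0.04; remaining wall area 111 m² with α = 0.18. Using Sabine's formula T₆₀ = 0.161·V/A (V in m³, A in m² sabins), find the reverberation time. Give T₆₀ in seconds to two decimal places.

0.76 s

A = Σ Sᵢαᵢ = 108·0.34 + 108·0.27 + 7·0.08 + 47·0.04 + 111·0.18 = 88.30 m².
T₆₀ = 0.161·V/A = 0.161·417/88.30 = 0.760 s.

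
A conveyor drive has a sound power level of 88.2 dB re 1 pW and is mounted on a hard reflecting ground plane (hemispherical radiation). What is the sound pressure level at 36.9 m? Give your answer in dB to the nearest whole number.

49 dB

L_p = L_w − 10·log₁₀(2π·r²) with r = 36.9 m.
2π·r² = 8555 m², 10·log₁₀ of that is 39.322 dB.
L_p = 88.2 − 39.322 = 48.88 dB.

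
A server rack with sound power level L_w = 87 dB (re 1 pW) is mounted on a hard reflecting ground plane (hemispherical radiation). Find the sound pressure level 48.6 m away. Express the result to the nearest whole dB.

45 dB

The power spreads over a hemisphere of area 2π·r², so L_p = L_w − 10·log₁₀(2π·r²).
2π·r² = 1.484e+04 m², 10·log₁₀ of that is 41.715 dB.
L_p = 87 − 41.715 = 45.29 dB.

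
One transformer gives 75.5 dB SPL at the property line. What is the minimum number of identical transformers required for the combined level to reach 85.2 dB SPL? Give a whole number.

Need L₁ + 10·log₁₀ N ≥ 85.2, i.e. log₁₀ N ≥ 0.97.
N ≥ 10^(9.7/10) = 9.333, so N = 10.

10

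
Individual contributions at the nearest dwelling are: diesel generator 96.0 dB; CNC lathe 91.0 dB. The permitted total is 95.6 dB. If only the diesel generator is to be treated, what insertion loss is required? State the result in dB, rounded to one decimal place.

Everything except the diesel generator sums to 10^(91.0/10) = 1.259e+09 in linear terms, 91.00 dB.
To meet 95.6 dB overall, the treated diesel generator may contribute at most 10^(95.6/10) − 1.259e+09 = 2.372e+09, i.e. 93.75 dB.
Required insertion loss = 96.0 − 93.75 = 2.25 dB.

2.2 dB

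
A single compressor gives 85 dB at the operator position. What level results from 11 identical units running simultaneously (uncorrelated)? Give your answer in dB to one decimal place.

95.4 dB

L_total = L₁ + 10·log₁₀ N for N identical incoherent sources.
L_total = 85 + 10·log₁₀(11) = 85 + 10.414 = 95.41 dB.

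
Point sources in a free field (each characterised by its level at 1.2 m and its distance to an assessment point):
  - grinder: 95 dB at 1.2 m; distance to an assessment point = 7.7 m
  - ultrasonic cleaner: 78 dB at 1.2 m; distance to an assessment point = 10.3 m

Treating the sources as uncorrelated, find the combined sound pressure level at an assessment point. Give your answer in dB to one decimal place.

Apply inverse-square spreading to bring every level to the receiver, then sum 10^(L/10).
grinder: 95 − 20·log₁₀(7.7/1.2) = 95 − 16.15 = 78.85 dB.
ultrasonic cleaner: 78 − 20·log₁₀(10.3/1.2) = 78 − 18.67 = 59.33 dB.
Σ 10^(L/10) = 7.766e+07 → L_total = 10·log₁₀(7.766e+07) = 78.90 dB.

78.9 dB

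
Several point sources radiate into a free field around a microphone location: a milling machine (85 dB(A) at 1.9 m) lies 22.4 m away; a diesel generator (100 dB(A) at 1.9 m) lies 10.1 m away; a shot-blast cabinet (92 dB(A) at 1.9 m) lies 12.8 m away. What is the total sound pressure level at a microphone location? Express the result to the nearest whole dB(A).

86 dB(A)

Propagate each source to the receiver with L = L_ref − 20·log₁₀(r/r_ref), then add intensities.
milling machine: 85 − 20·log₁₀(22.4/1.9) = 85 − 21.43 = 63.57 dB(A).
diesel generator: 100 − 20·log₁₀(10.1/1.9) = 100 − 14.51 = 85.49 dB(A).
shot-blast cabinet: 92 − 20·log₁₀(12.8/1.9) = 92 − 16.57 = 75.43 dB(A).
Σ 10^(L/10) = 3.911e+08 → L_total = 10·log₁₀(3.911e+08) = 85.92 dB(A).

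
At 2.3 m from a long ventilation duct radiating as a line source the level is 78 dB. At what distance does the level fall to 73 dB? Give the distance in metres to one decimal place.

Line-source spreading drops the level by 10·log₁₀(r₂/r₁); inverting, r₂/r₁ = 10^(ΔL/10).
r₂ = 2.3·10^((78−73)/10) = 2.3·10^(5.0/10) = 7.27 m.

7.3 m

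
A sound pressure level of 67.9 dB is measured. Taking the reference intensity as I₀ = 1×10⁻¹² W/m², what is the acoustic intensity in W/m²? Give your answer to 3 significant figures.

I = I₀·10^(L/10) = 10⁻¹² × 10^(67.9/10) = 10^(-5.210).

6.17e-06 W/m²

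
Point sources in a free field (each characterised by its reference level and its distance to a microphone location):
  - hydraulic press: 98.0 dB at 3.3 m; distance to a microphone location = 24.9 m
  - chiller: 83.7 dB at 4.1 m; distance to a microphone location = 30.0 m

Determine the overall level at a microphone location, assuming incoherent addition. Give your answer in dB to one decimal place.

Propagate each source to the receiver with L = L_ref − 20·log₁₀(r/r_ref), then add intensities.
hydraulic press: 98.0 − 20·log₁₀(24.9/3.3) = 98.0 − 17.55 = 80.45 dB.
chiller: 83.7 − 20·log₁₀(30.0/4.1) = 83.7 − 17.29 = 66.41 dB.
Σ 10^(L/10) = 1.152e+08 → L_total = 10·log₁₀(1.152e+08) = 80.61 dB.

80.6 dB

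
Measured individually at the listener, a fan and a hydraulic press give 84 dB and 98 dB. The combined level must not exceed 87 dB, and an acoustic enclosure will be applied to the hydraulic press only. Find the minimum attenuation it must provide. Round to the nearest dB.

14 dB

The untreated sources together contribute 10^(84/10) = 2.512e+08, i.e. 84.00 dB.
The limit corresponds to 10^(87/10) = 5.012e+08; subtracting the fixed part leaves 2.500e+08 for the hydraulic press, i.e. 83.98 dB.
So the hydraulic press must be reduced from 98 to 83.98 dB: IL = 14.02 dB.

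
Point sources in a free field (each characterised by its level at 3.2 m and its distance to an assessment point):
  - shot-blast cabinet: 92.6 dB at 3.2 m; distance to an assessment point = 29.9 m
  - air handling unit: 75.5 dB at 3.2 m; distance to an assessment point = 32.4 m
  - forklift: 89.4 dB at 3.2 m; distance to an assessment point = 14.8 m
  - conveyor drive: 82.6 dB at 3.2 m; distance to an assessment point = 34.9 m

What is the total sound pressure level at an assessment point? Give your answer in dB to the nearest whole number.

Propagate each source to the receiver with L = L_ref − 20·log₁₀(r/r_ref), then add intensities.
shot-blast cabinet: 92.6 − 20·log₁₀(29.9/3.2) = 92.6 − 19.41 = 73.19 dB.
air handling unit: 75.5 − 20·log₁₀(32.4/3.2) = 75.5 − 20.11 = 55.39 dB.
forklift: 89.4 − 20·log₁₀(14.8/3.2) = 89.4 − 13.30 = 76.10 dB.
conveyor drive: 82.6 − 20·log₁₀(34.9/3.2) = 82.6 − 20.75 = 61.85 dB.
Σ 10^(L/10) = 6.344e+07 → L_total = 10·log₁₀(6.344e+07) = 78.02 dB.

78 dB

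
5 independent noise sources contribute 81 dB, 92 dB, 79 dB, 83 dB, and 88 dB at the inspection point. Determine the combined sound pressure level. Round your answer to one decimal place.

94.2 dB

For uncorrelated sources the intensities add, so convert each level to linear form, sum, and take 10·log₁₀ of the total.
Σ 10^(L/10) = 10^(81/10) + 10^(92/10) + 10^(79/10) + 10^(83/10) + 10^(88/10) = 2.621e+09.
L_total = 10·log₁₀(2.621e+09) = 94.18 dB.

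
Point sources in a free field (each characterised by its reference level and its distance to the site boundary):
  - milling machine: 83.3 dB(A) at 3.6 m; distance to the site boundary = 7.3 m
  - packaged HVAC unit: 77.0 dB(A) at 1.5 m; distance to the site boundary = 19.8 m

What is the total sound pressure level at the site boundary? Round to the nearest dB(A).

77 dB(A)

Propagate each source to the receiver with L = L_ref − 20·log₁₀(r/r_ref), then add intensities.
milling machine: 83.3 − 20·log₁₀(7.3/3.6) = 83.3 − 6.14 = 77.16 dB(A).
packaged HVAC unit: 77.0 − 20·log₁₀(19.8/1.5) = 77.0 − 22.41 = 54.59 dB(A).
Σ 10^(L/10) = 5.228e+07 → L_total = 10·log₁₀(5.228e+07) = 77.18 dB(A).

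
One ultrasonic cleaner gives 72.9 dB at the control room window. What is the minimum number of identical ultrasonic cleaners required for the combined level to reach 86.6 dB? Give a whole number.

Need L₁ + 10·log₁₀ N ≥ 86.6, i.e. log₁₀ N ≥ 1.37.
N ≥ 10^(13.7/10) = 23.442, so N = 24.

24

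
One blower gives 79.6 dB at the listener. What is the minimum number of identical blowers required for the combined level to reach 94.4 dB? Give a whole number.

31

N identical sources give L₁ + 10·log₁₀ N, so require 10·log₁₀ N ≥ 94.4 − 79.6 = 14.8 dB.
N ≥ 10^(14.8/10) = 30.200, so N = 31.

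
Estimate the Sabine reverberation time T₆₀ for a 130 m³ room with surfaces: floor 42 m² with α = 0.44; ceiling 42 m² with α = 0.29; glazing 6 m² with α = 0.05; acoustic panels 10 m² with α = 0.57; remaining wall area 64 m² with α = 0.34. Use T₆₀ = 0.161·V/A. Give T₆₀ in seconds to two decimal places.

0.36 s

A = Σ Sᵢαᵢ = 42·0.44 + 42·0.29 + 6·0.05 + 10·0.57 + 64·0.34 = 58.42 m².
T₆₀ = 0.161 × 130 / 58.42 = 0.358 s.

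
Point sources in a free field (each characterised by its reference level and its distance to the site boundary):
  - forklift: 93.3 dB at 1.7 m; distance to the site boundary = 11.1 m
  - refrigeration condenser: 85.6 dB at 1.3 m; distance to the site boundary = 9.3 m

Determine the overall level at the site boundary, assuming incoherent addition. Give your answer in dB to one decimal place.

77.6 dB

First find each source's level at the receiver (point-source: −20·log₁₀(r/r_ref)), then combine on an intensity basis.
forklift: 93.3 − 20·log₁₀(11.1/1.7) = 93.3 − 16.30 = 77.00 dB.
refrigeration condenser: 85.6 − 20·log₁₀(9.3/1.3) = 85.6 − 17.09 = 68.51 dB.
Σ 10^(L/10) = 5.724e+07 → L_total = 10·log₁₀(5.724e+07) = 77.58 dB.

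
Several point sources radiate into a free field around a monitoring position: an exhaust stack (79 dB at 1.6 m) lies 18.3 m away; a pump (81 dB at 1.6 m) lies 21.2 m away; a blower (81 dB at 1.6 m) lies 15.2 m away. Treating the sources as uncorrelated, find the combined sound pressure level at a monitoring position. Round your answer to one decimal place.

First find each source's level at the receiver (point-source: −20·log₁₀(r/r_ref)), then combine on an intensity basis.
exhaust stack: 79 − 20·log₁₀(18.3/1.6) = 79 − 21.17 = 57.83 dB.
pump: 81 − 20·log₁₀(21.2/1.6) = 81 − 22.44 = 58.56 dB.
blower: 81 − 20·log₁₀(15.2/1.6) = 81 − 19.55 = 61.45 dB.
Σ 10^(L/10) = 2.719e+06 → L_total = 10·log₁₀(2.719e+06) = 64.34 dB.

64.3 dB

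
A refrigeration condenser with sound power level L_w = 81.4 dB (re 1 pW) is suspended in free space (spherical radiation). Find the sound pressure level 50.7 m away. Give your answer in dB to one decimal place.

The power spreads over a sphere of area 4π·r², so L_p = L_w − 10·log₁₀(4π·r²).
4π·r² = 3.23e+04 m², 10·log₁₀ of that is 45.092 dB.
L_p = 81.4 − 45.092 = 36.31 dB.

36.3 dB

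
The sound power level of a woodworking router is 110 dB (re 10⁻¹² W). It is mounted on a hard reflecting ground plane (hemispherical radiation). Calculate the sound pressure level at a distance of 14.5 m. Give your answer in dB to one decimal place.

78.8 dB

Free-field hemispherical radiation: L_p = L_w − 10·log₁₀(2π·r²), r = 14.5 m.
2π·r² = 1321 m², 10·log₁₀ of that is 31.209 dB.
L_p = 110 − 31.209 = 78.79 dB.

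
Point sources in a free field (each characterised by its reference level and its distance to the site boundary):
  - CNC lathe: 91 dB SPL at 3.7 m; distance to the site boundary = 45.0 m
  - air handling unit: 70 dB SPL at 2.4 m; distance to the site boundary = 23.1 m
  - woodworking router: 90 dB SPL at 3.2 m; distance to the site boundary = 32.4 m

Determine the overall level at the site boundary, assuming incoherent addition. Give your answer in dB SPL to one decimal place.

72.6 dB SPL

Propagate each source to the receiver with L = L_ref − 20·log₁₀(r/r_ref), then add intensities.
CNC lathe: 91 − 20·log₁₀(45.0/3.7) = 91 − 21.70 = 69.30 dB SPL.
air handling unit: 70 − 20·log₁₀(23.1/2.4) = 70 − 19.67 = 50.33 dB SPL.
woodworking router: 90 − 20·log₁₀(32.4/3.2) = 90 − 20.11 = 69.89 dB SPL.
Σ 10^(L/10) = 1.837e+07 → L_total = 10·log₁₀(1.837e+07) = 72.64 dB SPL.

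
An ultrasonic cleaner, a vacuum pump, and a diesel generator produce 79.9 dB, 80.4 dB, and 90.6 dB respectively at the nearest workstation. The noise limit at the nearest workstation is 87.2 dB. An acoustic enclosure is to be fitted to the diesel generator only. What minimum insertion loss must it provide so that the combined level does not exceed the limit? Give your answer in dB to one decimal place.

Fixed contribution from the other sources: Σ 10^(L/10) = 10^(79.9/10) + 10^(80.4/10) = 2.074e+08 (83.17 dB).
To meet 87.2 dB overall, the treated diesel generator may contribute at most 10^(87.2/10) − 2.074e+08 = 3.174e+08, i.e. 85.02 dB.
Required insertion loss = 90.6 − 85.02 = 5.58 dB.

5.6 dB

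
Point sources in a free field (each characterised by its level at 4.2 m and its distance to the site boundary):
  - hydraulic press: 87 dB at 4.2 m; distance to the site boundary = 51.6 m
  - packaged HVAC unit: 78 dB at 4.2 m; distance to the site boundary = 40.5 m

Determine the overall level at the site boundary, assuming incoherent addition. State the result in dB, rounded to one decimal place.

First find each source's level at the receiver (point-source: −20·log₁₀(r/r_ref)), then combine on an intensity basis.
hydraulic press: 87 − 20·log₁₀(51.6/4.2) = 87 − 21.79 = 65.21 dB.
packaged HVAC unit: 78 − 20·log₁₀(40.5/4.2) = 78 − 19.68 = 58.32 dB.
Σ 10^(L/10) = 3.999e+06 → L_total = 10·log₁₀(3.999e+06) = 66.02 dB.

66.0 dB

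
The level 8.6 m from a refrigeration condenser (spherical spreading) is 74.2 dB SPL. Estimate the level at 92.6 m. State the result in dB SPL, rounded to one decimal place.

For a point source, L₂ = L₁ − 20·log₁₀(r₂/r₁).
L₂ = 74.2 − 20·log₁₀(92.6/8.6) = 74.2 − 20.642 = 53.56 dB SPL.

53.6 dB SPL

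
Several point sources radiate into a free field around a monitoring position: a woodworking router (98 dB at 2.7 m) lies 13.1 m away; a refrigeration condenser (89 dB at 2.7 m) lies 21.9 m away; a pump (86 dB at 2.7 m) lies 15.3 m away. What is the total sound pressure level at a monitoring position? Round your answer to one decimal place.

84.7 dB

First find each source's level at the receiver (point-source: −20·log₁₀(r/r_ref)), then combine on an intensity basis.
woodworking router: 98 − 20·log₁₀(13.1/2.7) = 98 − 13.72 = 84.28 dB.
refrigeration condenser: 89 − 20·log₁₀(21.9/2.7) = 89 − 18.18 = 70.82 dB.
pump: 86 − 20·log₁₀(15.3/2.7) = 86 − 15.07 = 70.93 dB.
Σ 10^(L/10) = 2.925e+08 → L_total = 10·log₁₀(2.925e+08) = 84.66 dB.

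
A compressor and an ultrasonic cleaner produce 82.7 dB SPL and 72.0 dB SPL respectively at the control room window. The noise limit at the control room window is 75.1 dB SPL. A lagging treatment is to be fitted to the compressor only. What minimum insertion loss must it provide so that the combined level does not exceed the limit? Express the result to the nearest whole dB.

11 dB

Fixed contribution from the other source: Σ 10^(L/10) = 10^(72.0/10) = 1.585e+07 (72.00 dB SPL).
To meet 75.1 dB SPL overall, the treated compressor may contribute at most 10^(75.1/10) − 1.585e+07 = 1.651e+07, i.e. 72.18 dB SPL.
Required insertion loss = 82.7 − 72.18 = 10.52 dB.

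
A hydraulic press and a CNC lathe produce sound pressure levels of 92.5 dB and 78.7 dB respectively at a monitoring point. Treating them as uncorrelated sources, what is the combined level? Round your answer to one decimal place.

92.7 dB

Incoherent sources combine by intensity addition: L_total = 10·log₁₀(Σ 10^(L_i/10)).
Σ 10^(L/10) = 10^(92.5/10) + 10^(78.7/10) = 1.852e+09.
L_total = 10·log₁₀(1.852e+09) = 92.68 dB.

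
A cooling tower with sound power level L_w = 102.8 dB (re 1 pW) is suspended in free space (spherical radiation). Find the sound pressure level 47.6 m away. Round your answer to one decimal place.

L_p = L_w − 10·log₁₀(4π·r²) with r = 47.6 m.
4π·r² = 2.847e+04 m², 10·log₁₀ of that is 44.544 dB.
L_p = 102.8 − 44.544 = 58.26 dB.

58.3 dB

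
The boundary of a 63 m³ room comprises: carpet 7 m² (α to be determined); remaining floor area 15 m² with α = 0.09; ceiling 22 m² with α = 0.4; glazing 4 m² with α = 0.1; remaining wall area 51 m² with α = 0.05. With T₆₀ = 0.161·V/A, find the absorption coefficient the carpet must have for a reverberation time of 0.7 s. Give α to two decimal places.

Required total absorption A = 0.161·63/0.7 = 14.49 m².
Absorption from the other surfaces = 15·0.09 + 22·0.4 + 4·0.1 + 51·0.05 = 13.10 m², so the carpet must supply 1.39 m² over 7 m².
α = 1.39/7 = 0.199.

0.20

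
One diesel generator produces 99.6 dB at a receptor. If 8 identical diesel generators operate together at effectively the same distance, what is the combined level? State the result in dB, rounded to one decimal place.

L_total = L₁ + 10·log₁₀ N for N identical incoherent sources.
L_total = 99.6 + 10·log₁₀(8) = 99.6 + 9.031 = 108.63 dB.

108.6 dB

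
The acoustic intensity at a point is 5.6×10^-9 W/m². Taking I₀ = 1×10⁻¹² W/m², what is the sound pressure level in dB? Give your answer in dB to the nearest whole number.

37 dB

L = 10·log₁₀(I/I₀) = 10·log₁₀(5.6×10^-9/10⁻¹²) = 10·log₁₀(5.6×10^3).
L = 10·(0.7482 + 3) = 37.48 dB.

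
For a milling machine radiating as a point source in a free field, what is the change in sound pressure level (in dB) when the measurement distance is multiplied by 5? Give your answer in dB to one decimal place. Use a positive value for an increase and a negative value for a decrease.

A point source loses 6 dB per doubling of distance; generally ΔL = −20·log₁₀(r₂/r₁).
ΔL = −20·log₁₀(5) = -13.98 dB.

-14.0 dB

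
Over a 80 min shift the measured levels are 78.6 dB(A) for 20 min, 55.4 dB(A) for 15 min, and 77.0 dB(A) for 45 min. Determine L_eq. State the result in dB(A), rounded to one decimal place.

76.7 dB(A)

The energy average is taken in the linear domain: L_eq = 10·log₁₀[(Σ tᵢ·10^(Lᵢ/10))/T], T = 80 min.
Σ tᵢ·10^(Lᵢ/10) = 20·10^(78.6/10) + 15·10^(55.4/10) + 45·10^(77.0/10) = 3.709e+09.
L_eq = 10·log₁₀(3.709e+09/80) = 76.66 dB(A).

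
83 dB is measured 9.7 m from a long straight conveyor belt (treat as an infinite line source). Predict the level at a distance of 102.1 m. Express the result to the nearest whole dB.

For a line source, L₂ = L₁ − 10·log₁₀(r₂/r₁).
L₂ = 83 − 10·log₁₀(102.1/9.7) = 83 − 10.223 = 72.78 dB.

73 dB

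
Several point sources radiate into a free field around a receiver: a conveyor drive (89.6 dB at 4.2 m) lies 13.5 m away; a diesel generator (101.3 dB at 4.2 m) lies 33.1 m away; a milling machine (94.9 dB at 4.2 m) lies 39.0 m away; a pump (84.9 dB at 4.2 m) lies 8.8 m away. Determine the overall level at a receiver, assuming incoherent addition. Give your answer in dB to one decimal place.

Propagate each source to the receiver with L = L_ref − 20·log₁₀(r/r_ref), then add intensities.
conveyor drive: 89.6 − 20·log₁₀(13.5/4.2) = 89.6 − 10.14 = 79.46 dB.
diesel generator: 101.3 − 20·log₁₀(33.1/4.2) = 101.3 − 17.93 = 83.37 dB.
milling machine: 94.9 − 20·log₁₀(39.0/4.2) = 94.9 − 19.36 = 75.54 dB.
pump: 84.9 − 20·log₁₀(8.8/4.2) = 84.9 − 6.42 = 78.48 dB.
Σ 10^(L/10) = 4.117e+08 → L_total = 10·log₁₀(4.117e+08) = 86.15 dB.

86.1 dB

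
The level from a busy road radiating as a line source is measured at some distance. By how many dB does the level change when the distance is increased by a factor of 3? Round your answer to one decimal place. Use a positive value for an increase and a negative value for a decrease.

A line source loses 3 dB per doubling of distance; generally ΔL = −10·log₁₀(r₂/r₁).
ΔL = −10·log₁₀(3) = -4.77 dB.

-4.8 dB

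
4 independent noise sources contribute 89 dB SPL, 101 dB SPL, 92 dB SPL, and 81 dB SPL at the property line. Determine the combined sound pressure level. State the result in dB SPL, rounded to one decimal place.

101.8 dB SPL

For uncorrelated sources the intensities add, so convert each level to linear form, sum, and take 10·log₁₀ of the total.
Σ 10^(L/10) = 10^(89/10) + 10^(101/10) + 10^(92/10) + 10^(81/10) = 1.509e+10.
L_total = 10·log₁₀(1.509e+10) = 101.79 dB SPL.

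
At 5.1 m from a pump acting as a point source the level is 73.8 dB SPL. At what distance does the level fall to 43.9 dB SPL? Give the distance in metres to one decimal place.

159.4 m

The 29.9 dB drop corresponds to a distance ratio of 10^(29.9/20) for a point source.
r₂ = 5.1·10^((73.8−43.9)/20) = 5.1·10^(29.9/20) = 159.43 m.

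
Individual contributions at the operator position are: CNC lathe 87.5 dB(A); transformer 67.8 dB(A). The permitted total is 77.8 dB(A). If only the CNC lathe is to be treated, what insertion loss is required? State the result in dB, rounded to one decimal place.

10.2 dB

The untreated sources together contribute 10^(67.8/10) = 6.026e+06, i.e. 67.80 dB(A).
The limit corresponds to 10^(77.8/10) = 6.026e+07; subtracting the fixed part leaves 5.423e+07 for the CNC lathe, i.e. 77.34 dB(A).
So the CNC lathe must be reduced from 87.5 to 77.34 dB(A): IL = 10.16 dB.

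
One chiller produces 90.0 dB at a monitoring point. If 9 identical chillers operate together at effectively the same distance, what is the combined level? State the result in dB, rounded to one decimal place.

99.5 dB

N identical incoherent sources raise the level by 10·log₁₀ N.
L_total = 90.0 + 10·log₁₀(9) = 90.0 + 9.542 = 99.54 dB.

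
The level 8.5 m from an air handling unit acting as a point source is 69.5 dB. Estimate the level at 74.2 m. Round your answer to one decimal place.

For a point source, L₂ = L₁ − 20·log₁₀(r₂/r₁).
L₂ = 69.5 − 20·log₁₀(74.2/8.5) = 69.5 − 18.820 = 50.68 dB.

50.7 dB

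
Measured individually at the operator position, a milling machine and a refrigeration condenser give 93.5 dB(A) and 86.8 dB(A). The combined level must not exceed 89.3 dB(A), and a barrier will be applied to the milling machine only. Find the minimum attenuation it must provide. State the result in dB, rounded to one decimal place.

7.8 dB

Everything except the milling machine sums to 10^(86.8/10) = 4.786e+08 in linear terms, 86.80 dB(A).
The limit corresponds to 10^(89.3/10) = 8.511e+08; subtracting the fixed part leaves 3.725e+08 for the milling machine, i.e. 85.71 dB(A).
Required insertion loss = 93.5 − 85.71 = 7.79 dB.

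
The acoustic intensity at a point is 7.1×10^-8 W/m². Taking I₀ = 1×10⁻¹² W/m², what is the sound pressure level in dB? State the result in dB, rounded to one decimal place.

I/I₀ = 7.1×10^-8/10⁻¹² = 7.1×10^4, and L = 10·log₁₀(I/I₀).
L = 10·(0.8513 + 4) = 48.51 dB.

48.5 dB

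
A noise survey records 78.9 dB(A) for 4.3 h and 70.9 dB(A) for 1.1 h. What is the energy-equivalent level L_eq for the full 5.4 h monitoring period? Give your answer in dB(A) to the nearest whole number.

78 dB(A)

L_eq = 10·log₁₀[(1/T)·Σ tᵢ·10^(Lᵢ/10)] with T = 5.4 h.
Σ tᵢ·10^(Lᵢ/10) = 4.3·10^(78.9/10) + 1.1·10^(70.9/10) = 3.473e+08.
L_eq = 10·log₁₀(3.473e+08/5.4) = 78.08 dB(A).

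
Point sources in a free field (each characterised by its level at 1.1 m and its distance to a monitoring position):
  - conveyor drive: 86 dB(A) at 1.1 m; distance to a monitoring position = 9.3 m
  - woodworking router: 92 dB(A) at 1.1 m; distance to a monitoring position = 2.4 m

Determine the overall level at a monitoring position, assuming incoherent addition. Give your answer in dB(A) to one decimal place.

85.3 dB(A)

Apply inverse-square spreading to bring every level to the receiver, then sum 10^(L/10).
conveyor drive: 86 − 20·log₁₀(9.3/1.1) = 86 − 18.54 = 67.46 dB(A).
woodworking router: 92 − 20·log₁₀(2.4/1.1) = 92 − 6.78 = 85.22 dB(A).
Σ 10^(L/10) = 3.385e+08 → L_total = 10·log₁₀(3.385e+08) = 85.30 dB(A).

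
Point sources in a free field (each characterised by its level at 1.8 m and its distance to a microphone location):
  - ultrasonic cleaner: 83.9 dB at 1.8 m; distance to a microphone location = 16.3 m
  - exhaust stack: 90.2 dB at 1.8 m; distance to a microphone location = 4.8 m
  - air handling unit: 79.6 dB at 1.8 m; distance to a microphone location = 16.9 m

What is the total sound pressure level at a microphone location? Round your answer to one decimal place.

First find each source's level at the receiver (point-source: −20·log₁₀(r/r_ref)), then combine on an intensity basis.
ultrasonic cleaner: 83.9 − 20·log₁₀(16.3/1.8) = 83.9 − 19.14 = 64.76 dB.
exhaust stack: 90.2 − 20·log₁₀(4.8/1.8) = 90.2 − 8.52 = 81.68 dB.
air handling unit: 79.6 − 20·log₁₀(16.9/1.8) = 79.6 − 19.45 = 60.15 dB.
Σ 10^(L/10) = 1.513e+08 → L_total = 10·log₁₀(1.513e+08) = 81.80 dB.

81.8 dB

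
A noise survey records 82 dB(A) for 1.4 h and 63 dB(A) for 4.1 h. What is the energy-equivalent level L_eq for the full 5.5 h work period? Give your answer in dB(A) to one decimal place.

76.2 dB(A)

L_eq = 10·log₁₀[(1/T)·Σ tᵢ·10^(Lᵢ/10)] with T = 5.5 h.
Σ tᵢ·10^(Lᵢ/10) = 1.4·10^(82/10) + 4.1·10^(63/10) = 2.301e+08.
L_eq = 10·log₁₀(2.301e+08/5.5) = 76.21 dB(A).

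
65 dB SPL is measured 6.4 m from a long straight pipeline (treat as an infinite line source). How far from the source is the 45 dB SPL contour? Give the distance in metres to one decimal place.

The 20.0 dB drop corresponds to a distance ratio of 10^(20.0/10) for a line source.
r₂ = 6.4·10^((65−45)/10) = 6.4·10^(20.0/10) = 640.00 m.

640.0 m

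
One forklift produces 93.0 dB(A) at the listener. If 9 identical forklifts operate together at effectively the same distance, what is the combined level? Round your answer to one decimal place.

L_total = L₁ + 10·log₁₀ N for N identical incoherent sources.
L_total = 93.0 + 10·log₁₀(9) = 93.0 + 9.542 = 102.54 dB(A).

102.5 dB(A)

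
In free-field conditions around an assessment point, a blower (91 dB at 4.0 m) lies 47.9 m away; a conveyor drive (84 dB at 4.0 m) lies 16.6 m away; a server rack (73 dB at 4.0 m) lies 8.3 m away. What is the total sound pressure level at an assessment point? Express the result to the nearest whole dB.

74 dB

Apply inverse-square spreading to bring every level to the receiver, then sum 10^(L/10).
blower: 91 − 20·log₁₀(47.9/4.0) = 91 − 21.57 = 69.43 dB.
conveyor drive: 84 − 20·log₁₀(16.6/4.0) = 84 − 12.36 = 71.64 dB.
server rack: 73 − 20·log₁₀(8.3/4.0) = 73 − 6.34 = 66.66 dB.
Σ 10^(L/10) = 2.800e+07 → L_total = 10·log₁₀(2.800e+07) = 74.47 dB.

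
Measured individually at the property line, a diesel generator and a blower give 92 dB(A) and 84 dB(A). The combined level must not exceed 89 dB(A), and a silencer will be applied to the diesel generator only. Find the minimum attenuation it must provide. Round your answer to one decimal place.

4.7 dB

Fixed contribution from the other source: Σ 10^(L/10) = 10^(84/10) = 2.512e+08 (84.00 dB(A)).
To meet 89 dB(A) overall, the treated diesel generator may contribute at most 10^(89/10) − 2.512e+08 = 5.431e+08, i.e. 87.35 dB(A).
Required insertion loss = 92 − 87.35 = 4.65 dB.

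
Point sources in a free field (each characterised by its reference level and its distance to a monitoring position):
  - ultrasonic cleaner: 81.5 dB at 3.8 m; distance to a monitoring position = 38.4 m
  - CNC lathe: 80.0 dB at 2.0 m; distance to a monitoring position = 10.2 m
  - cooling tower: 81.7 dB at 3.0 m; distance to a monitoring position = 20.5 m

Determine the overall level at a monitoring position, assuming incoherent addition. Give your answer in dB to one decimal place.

First find each source's level at the receiver (point-source: −20·log₁₀(r/r_ref)), then combine on an intensity basis.
ultrasonic cleaner: 81.5 − 20·log₁₀(38.4/3.8) = 81.5 − 20.09 = 61.41 dB.
CNC lathe: 80.0 − 20·log₁₀(10.2/2.0) = 80.0 − 14.15 = 65.85 dB.
cooling tower: 81.7 − 20·log₁₀(20.5/3.0) = 81.7 − 16.69 = 65.01 dB.
Σ 10^(L/10) = 8.396e+06 → L_total = 10·log₁₀(8.396e+06) = 69.24 dB.

69.2 dB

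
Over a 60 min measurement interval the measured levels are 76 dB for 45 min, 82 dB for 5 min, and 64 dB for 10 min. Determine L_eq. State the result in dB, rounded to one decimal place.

The energy average is taken in the linear domain: L_eq = 10·log₁₀[(Σ tᵢ·10^(Lᵢ/10))/T], T = 60 min.
Σ tᵢ·10^(Lᵢ/10) = 45·10^(76/10) + 5·10^(82/10) + 10·10^(64/10) = 2.609e+09.
L_eq = 10·log₁₀(2.609e+09/60) = 76.38 dB.

76.4 dB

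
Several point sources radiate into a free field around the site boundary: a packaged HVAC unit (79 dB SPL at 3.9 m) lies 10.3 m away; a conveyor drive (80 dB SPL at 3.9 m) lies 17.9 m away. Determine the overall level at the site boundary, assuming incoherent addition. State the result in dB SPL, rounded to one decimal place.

Apply inverse-square spreading to bring every level to the receiver, then sum 10^(L/10).
packaged HVAC unit: 79 − 20·log₁₀(10.3/3.9) = 79 − 8.44 = 70.56 dB SPL.
conveyor drive: 80 − 20·log₁₀(17.9/3.9) = 80 − 13.24 = 66.76 dB SPL.
Σ 10^(L/10) = 1.614e+07 → L_total = 10·log₁₀(1.614e+07) = 72.08 dB SPL.

72.1 dB SPL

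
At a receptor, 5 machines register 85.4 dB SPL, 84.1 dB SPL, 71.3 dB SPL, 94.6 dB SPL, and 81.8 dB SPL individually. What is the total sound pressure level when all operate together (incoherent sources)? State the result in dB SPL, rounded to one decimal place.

95.6 dB SPL

For uncorrelated sources the intensities add, so convert each level to linear form, sum, and take 10·log₁₀ of the total.
Σ 10^(L/10) = 10^(85.4/10) + 10^(84.1/10) + 10^(71.3/10) + 10^(94.6/10) + 10^(81.8/10) = 3.653e+09.
L_total = 10·log₁₀(3.653e+09) = 95.63 dB SPL.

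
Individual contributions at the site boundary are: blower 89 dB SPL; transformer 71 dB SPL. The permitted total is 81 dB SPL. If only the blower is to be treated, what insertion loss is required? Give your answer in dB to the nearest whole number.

Everything except the blower sums to 10^(71/10) = 1.259e+07 in linear terms, 71.00 dB SPL.
To meet 81 dB SPL overall, the treated blower may contribute at most 10^(81/10) − 1.259e+07 = 1.133e+08, i.e. 80.54 dB SPL.
So the blower must be reduced from 89 to 80.54 dB SPL: IL = 8.46 dB.

8 dB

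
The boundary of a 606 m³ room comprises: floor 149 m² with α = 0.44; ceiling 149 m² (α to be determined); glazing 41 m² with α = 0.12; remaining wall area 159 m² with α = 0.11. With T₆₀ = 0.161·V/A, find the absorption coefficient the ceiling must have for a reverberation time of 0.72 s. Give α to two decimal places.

A = 0.161·V/T₆₀ = 0.161·606/0.72 = 135.51 m² sabins.
Absorption from the other surfaces = 149·0.44 + 41·0.12 + 159·0.11 = 87.97 m², so the ceiling must supply 47.54 m² over 149 m².
α = 47.54/149 = 0.319.

0.32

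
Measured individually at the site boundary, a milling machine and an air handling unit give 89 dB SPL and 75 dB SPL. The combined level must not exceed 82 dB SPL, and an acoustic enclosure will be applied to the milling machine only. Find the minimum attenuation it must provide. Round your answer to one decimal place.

8.0 dB

Fixed contribution from the other source: Σ 10^(L/10) = 10^(75/10) = 3.162e+07 (75.00 dB SPL).
To meet 82 dB SPL overall, the treated milling machine may contribute at most 10^(82/10) − 3.162e+07 = 1.269e+08, i.e. 81.03 dB SPL.
Required insertion loss = 89 − 81.03 = 7.97 dB.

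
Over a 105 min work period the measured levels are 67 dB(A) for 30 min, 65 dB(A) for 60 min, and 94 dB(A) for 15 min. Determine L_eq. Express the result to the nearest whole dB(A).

86 dB(A)

L_eq = 10·log₁₀[(1/T)·Σ tᵢ·10^(Lᵢ/10)] with T = 105 min.
Σ tᵢ·10^(Lᵢ/10) = 30·10^(67/10) + 60·10^(65/10) + 15·10^(94/10) = 3.802e+10.
L_eq = 10·log₁₀(3.802e+10/105) = 85.59 dB(A).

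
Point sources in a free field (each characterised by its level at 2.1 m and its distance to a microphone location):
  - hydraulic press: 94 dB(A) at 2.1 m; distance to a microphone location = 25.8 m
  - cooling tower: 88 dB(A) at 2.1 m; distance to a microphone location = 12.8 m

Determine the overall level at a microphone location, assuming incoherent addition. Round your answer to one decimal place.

75.3 dB(A)

Apply inverse-square spreading to bring every level to the receiver, then sum 10^(L/10).
hydraulic press: 94 − 20·log₁₀(25.8/2.1) = 94 − 21.79 = 72.21 dB(A).
cooling tower: 88 − 20·log₁₀(12.8/2.1) = 88 − 15.70 = 72.30 dB(A).
Σ 10^(L/10) = 3.362e+07 → L_total = 10·log₁₀(3.362e+07) = 75.27 dB(A).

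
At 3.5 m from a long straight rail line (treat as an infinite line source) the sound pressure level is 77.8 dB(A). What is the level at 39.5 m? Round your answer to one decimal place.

Line-source attenuation: ΔL = 10·log₁₀(r₂/r₁) = 10·log₁₀(39.5/3.5) = 10.525 dB.
L₂ = 77.8 − 10·log₁₀(39.5/3.5) = 77.8 − 10.525 = 67.27 dB(A).

67.3 dB(A)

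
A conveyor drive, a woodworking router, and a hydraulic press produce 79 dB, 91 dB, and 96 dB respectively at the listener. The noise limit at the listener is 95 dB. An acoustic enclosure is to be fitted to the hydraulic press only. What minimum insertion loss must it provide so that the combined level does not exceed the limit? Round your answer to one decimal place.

3.4 dB

Fixed contribution from the other sources: Σ 10^(L/10) = 10^(79/10) + 10^(91/10) = 1.338e+09 (91.27 dB).
The limit corresponds to 10^(95/10) = 3.162e+09; subtracting the fixed part leaves 1.824e+09 for the hydraulic press, i.e. 92.61 dB.
So the hydraulic press must be reduced from 96 to 92.61 dB: IL = 3.39 dB.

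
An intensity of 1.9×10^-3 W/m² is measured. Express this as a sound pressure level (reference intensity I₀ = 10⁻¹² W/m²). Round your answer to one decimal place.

Dividing by I₀ shifts the exponent by 12: I/I₀ = 1.9×10^9.
L = 10·(0.2788 + 9) = 92.79 dB.

92.8 dB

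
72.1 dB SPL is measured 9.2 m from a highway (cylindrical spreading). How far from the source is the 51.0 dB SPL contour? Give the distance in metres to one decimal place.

1185.2 m

The 21.1 dB drop corresponds to a distance ratio of 10^(21.1/10) for a line source.
r₂ = 9.2·10^((72.1−51.0)/10) = 9.2·10^(21.1/10) = 1185.19 m.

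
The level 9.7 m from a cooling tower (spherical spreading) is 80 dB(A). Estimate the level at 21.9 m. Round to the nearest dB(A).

73 dB(A)

For a point source, L₂ = L₁ − 20·log₁₀(r₂/r₁).
L₂ = 80 − 20·log₁₀(21.9/9.7) = 80 − 7.073 = 72.93 dB(A).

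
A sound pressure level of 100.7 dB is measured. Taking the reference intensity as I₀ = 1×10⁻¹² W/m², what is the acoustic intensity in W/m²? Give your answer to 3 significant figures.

I = I₀·10^(L/10) = 10⁻¹² × 10^(100.7/10) = 10^(-1.930).

0.0117 W/m²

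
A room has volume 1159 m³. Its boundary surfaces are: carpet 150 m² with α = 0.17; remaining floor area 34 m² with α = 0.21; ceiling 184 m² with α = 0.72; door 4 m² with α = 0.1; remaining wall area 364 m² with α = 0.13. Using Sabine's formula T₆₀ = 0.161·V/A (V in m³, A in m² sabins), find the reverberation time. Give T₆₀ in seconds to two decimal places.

0.88 s

Summing Sᵢαᵢ: 150·0.17 + 34·0.21 + 184·0.72 + 4·0.1 + 364·0.13 = 212.84 m².
T₆₀ = 0.161 × 1159 / 212.84 = 0.877 s.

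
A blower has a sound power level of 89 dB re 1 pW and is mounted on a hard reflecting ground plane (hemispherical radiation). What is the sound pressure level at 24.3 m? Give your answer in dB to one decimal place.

53.3 dB

Free-field hemispherical radiation: L_p = L_w − 10·log₁₀(2π·r²), r = 24.3 m.
2π·r² = 3710 m², 10·log₁₀ of that is 35.694 dB.
L_p = 89 − 35.694 = 53.31 dB.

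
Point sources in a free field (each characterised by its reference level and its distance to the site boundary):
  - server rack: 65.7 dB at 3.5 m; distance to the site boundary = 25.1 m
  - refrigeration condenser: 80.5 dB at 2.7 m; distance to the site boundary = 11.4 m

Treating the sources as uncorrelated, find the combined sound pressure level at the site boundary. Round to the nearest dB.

Apply inverse-square spreading to bring every level to the receiver, then sum 10^(L/10).
server rack: 65.7 − 20·log₁₀(25.1/3.5) = 65.7 − 17.11 = 48.59 dB.
refrigeration condenser: 80.5 − 20·log₁₀(11.4/2.7) = 80.5 − 12.51 = 67.99 dB.
Σ 10^(L/10) = 6.366e+06 → L_total = 10·log₁₀(6.366e+06) = 68.04 dB.

68 dB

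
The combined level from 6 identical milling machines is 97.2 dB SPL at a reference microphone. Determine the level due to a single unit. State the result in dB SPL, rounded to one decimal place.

For N identical incoherent sources L_total = L₁ + 10·log₁₀ N, so L₁ = 97.2 − 10·log₁₀(6) = 97.2 − 7.782.

89.4 dB SPL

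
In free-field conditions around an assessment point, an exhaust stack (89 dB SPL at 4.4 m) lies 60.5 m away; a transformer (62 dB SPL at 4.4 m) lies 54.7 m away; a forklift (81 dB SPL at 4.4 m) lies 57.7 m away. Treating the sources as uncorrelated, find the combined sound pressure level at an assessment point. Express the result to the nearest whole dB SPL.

Propagate each source to the receiver with L = L_ref − 20·log₁₀(r/r_ref), then add intensities.
exhaust stack: 89 − 20·log₁₀(60.5/4.4) = 89 − 22.77 = 66.23 dB SPL.
transformer: 62 − 20·log₁₀(54.7/4.4) = 62 − 21.89 = 40.11 dB SPL.
forklift: 81 − 20·log₁₀(57.7/4.4) = 81 − 22.35 = 58.65 dB SPL.
Σ 10^(L/10) = 4.944e+06 → L_total = 10·log₁₀(4.944e+06) = 66.94 dB SPL.

67 dB SPL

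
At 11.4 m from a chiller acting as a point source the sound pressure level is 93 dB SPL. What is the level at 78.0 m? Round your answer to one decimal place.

Point-source attenuation: ΔL = 20·log₁₀(r₂/r₁) = 20·log₁₀(78.0/11.4) = 16.704 dB.
L₂ = 93 − 20·log₁₀(78.0/11.4) = 93 − 16.704 = 76.30 dB SPL.

76.3 dB SPL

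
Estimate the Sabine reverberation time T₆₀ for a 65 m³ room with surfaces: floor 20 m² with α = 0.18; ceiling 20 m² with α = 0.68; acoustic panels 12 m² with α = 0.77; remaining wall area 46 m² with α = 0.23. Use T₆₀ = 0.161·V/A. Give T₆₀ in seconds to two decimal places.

0.28 s

A = Σ Sᵢαᵢ = 20·0.18 + 20·0.68 + 12·0.77 + 46·0.23 = 37.02 m².
T₆₀ = 0.161 × 65 / 37.02 = 0.283 s.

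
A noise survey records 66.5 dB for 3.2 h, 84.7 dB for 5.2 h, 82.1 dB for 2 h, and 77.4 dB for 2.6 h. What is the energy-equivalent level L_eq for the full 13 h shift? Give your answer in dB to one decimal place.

The energy average is taken in the linear domain: L_eq = 10·log₁₀[(Σ tᵢ·10^(Lᵢ/10))/T], T = 13 h.
Σ tᵢ·10^(Lᵢ/10) = 3.2·10^(66.5/10) + 5.2·10^(84.7/10) + 2·10^(82.1/10) + 2.6·10^(77.4/10) = 2.016e+09.
L_eq = 10·log₁₀(2.016e+09/13) = 81.91 dB.

81.9 dB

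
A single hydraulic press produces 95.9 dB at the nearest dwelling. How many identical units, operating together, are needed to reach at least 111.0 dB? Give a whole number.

33

The shortfall is 111.0 − 95.9 = 15.1 dB, and N units add 10·log₁₀ N, so need 10·log₁₀ N ≥ 15.1.
N ≥ 10^(15.1/10) = 32.359, so N = 33.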